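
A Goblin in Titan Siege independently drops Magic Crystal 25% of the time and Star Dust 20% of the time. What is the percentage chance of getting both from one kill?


For independent events, P(both) = P(A) * P(B)
= 25% * 20%
= 500 / 100 %
= 5.0%

5.0%


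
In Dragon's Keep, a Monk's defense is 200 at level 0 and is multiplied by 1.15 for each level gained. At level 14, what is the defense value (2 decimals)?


value = base * growth^level
= 200 * 1.15^14
= 200 * 7.075706
= 1415.14

1415.14 defense


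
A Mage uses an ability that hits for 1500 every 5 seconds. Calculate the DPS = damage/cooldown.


DPS = damage / cooldown
= 1500 / 5
= 300.00

300.00 DPS


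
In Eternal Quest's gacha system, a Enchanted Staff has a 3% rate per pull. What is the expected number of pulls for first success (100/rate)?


Expected pulls for a geometric distribution = 1/p = 100 / rate%
= 100 / 3
= 33.33

33.33 pulls


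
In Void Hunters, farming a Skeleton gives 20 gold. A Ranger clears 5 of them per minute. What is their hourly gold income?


Gold per minute = 20 * 5 = 100
Gold per hour = 100 * 60 = 6000

6000 gold/hour


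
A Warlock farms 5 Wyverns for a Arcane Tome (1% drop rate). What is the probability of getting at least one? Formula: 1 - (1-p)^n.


P(at least one) = 1 - P(none) = 1 - (1-p)^n
p = 1/100 = 0.01
1 - p = 0.99
(1 - p)^5 = 0.99^5 = 0.950990
P(at least one) = 1 - 0.950990 = 0.0490

0.0490


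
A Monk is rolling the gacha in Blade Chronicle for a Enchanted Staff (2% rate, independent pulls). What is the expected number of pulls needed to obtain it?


Expected pulls for a geometric distribution = 1/p = 100 / rate%
= 100 / 2
= 50.0

50.0 pulls


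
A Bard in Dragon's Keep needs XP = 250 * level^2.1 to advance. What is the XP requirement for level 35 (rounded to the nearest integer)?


XP = 250 * level^2.1
Substitute level = 35:
XP = 250 * 35^2.1
= 250 * 1748.0059
= 437001

437001 XP


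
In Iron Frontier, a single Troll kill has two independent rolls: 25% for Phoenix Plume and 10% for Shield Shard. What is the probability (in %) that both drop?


For independent events, P(both) = P(A) * P(B)
= 25% * 10%
= 250 / 100 %
= 2.5%

2.5%


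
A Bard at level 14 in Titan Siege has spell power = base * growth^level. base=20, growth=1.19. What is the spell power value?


value = base * growth^level
= 20 * 1.19^14
= 20 * 11.419773
= 228.40

228.40 spell power


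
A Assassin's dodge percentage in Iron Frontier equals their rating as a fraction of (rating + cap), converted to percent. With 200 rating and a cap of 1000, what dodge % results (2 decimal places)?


dodge% = 200 / (200 + 1000) * 100
= 200 / 1200 * 100
= 0.166667 * 100
= 16.67%

16.67%


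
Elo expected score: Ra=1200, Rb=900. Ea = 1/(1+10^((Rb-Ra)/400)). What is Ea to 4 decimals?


Elo expected score: Ea = 1/(1 + 10^((Rb-Ra)/400))
Rb - Ra = 900 - 1200 = -300
(Rb-Ra)/400 = -300/400 = -0.75
10^-0.75 = 0.177828
Ea = 1/(1 + 0.177828) = 1/1.177828 = 0.8490

0.8490


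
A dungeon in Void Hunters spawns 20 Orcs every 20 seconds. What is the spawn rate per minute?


Spawns per minute = count * (60 / interval)
= 20 * (60 / 20)
= 20 * 3.0
= 60.0

60.0 per minute


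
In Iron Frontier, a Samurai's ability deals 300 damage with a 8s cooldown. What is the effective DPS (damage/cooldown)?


DPS = damage / cooldown
= 300 / 8
= 37.50

37.50 DPS


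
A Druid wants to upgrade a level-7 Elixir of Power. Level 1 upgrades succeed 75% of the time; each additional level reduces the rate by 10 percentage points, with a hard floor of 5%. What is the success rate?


raw_rate = 75 - 10 * (7 - 1)
= 75 - 10 * 6
= 75 - 60
= 15
Apply floor: max(15, 5) = 15%

15%


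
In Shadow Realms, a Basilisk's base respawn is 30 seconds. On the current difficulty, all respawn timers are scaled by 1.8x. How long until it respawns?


Respawn time = base * multiplier
= 30 * 1.8
= 54.0 seconds

54.0 seconds


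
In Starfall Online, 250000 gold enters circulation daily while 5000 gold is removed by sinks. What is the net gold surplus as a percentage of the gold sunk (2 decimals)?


Net gold = 250000 - 5000 = 245000
Inflation rate = net / sunk * 100 = 245000 / 5000 * 100
= 49.0 * 100
= 4900.00%

4900.00%


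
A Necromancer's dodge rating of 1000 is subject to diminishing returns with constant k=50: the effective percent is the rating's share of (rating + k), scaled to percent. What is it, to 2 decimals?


effective% = rating / (rating + k) * 100
= 1000 / (1000 + 50) * 100
= 1000 / 1050 * 100
= 0.952381 * 100
= 95.24%

95.24%


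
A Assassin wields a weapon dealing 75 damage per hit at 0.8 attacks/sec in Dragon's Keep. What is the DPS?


DPS = damage * attack_speed
= 75 * 0.8
= 60.0

60.0 DPS


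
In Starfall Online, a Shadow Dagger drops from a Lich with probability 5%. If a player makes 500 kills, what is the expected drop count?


Expected drops = kills * (drop_rate / 100)
= 500 * (5 / 100)
= 500 * 0.05
= 25.0

25.0 drops


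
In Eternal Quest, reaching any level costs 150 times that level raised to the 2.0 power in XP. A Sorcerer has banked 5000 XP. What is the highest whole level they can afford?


XP = 150 * level^2.0, so level = (XP / 150)^(1/2.0)
= (5000 / 150)^(1/2.0)
= 33.3333^0.5
= 5.7735
Floor: level = 5

level 5


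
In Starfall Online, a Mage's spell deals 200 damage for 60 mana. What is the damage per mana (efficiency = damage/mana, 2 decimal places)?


Efficiency = damage / mana
= 200 / 60
= 3.33

3.33 dmg/mana


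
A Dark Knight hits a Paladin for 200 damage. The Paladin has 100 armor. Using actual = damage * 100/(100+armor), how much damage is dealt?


actual = 200 * 100 / (100 + 100)
= 200 * 100 / 200
= 20000 / 200
= 100.00

100.00 damage


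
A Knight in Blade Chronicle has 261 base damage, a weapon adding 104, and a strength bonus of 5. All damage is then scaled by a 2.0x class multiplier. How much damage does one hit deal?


Sum base + weapon + str = 261 + 104 + 5 = 370
Multiply by 2.0:
370 * 2.0 = 740.0

740.0 damage


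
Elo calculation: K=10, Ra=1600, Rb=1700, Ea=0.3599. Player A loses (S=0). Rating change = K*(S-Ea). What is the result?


Elo update: delta = K * (S - Ea), where S = 0 (loses)
S - Ea = 0 - 0.3599 = -0.3599
Rating change = 10 * -0.3599
= -3.60

-3.60 rating points


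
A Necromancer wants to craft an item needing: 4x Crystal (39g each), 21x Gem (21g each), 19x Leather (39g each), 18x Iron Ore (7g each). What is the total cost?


Cost breakdown:
  Crystal: 4 * 39 = 156
  Gem: 21 * 21 = 441
  Leather: 19 * 39 = 741
  Iron Ore: 18 * 7 = 126
Total = 156 + 441 + 741 + 126 = 1464

1464 gold


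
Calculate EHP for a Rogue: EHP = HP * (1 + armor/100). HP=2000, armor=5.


EHP = 2000 * (1 + 5/100)
= 2000 * (1 + 0.05)
= 2000 * 1.05
= 2100.0

2100.0 EHP


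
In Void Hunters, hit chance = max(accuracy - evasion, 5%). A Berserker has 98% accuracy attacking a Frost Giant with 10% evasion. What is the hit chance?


accuracy - evasion = 98 - 10 = 88
Apply floor: max(88, 5) = 88
Hit chance = 88%

88%


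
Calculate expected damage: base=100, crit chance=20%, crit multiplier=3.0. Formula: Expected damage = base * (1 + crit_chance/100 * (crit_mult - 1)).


E[dmg] = base * (1 + crit_chance * (crit_mult - 1))
cc as decimal = 20/100 = 0.2
cm - 1 = 3.0 - 1 = 2.0
Bonus factor = 0.2 * 2.0 = 0.4
Total multiplier = 1 + 0.4 = 1.4
Expected damage = 100 * 1.4 = 140.00

140.00 damage


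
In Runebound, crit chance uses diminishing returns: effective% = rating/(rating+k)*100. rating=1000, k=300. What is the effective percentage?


effective% = rating / (rating + k) * 100
= 1000 / (1000 + 300) * 100
= 1000 / 1300 * 100
= 0.769231 * 100
= 76.92%

76.92%


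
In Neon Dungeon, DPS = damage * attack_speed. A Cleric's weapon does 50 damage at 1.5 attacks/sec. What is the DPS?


DPS = damage * attack_speed
= 50 * 1.5
= 75.0

75.0 DPS


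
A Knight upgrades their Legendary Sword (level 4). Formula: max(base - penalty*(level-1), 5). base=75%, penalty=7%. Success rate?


raw_rate = 75 - 7 * (4 - 1)
= 75 - 7 * 3
= 75 - 21
= 54
Apply floor: max(54, 5) = 54%

54%


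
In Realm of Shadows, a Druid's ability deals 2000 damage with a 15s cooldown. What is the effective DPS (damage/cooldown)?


DPS = damage / cooldown
= 2000 / 15
= 133.33

133.33 DPS


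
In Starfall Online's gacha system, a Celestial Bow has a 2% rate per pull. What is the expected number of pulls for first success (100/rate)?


Expected pulls for a geometric distribution = 1/p = 100 / rate%
= 100 / 2
= 50.0

50.0 pulls


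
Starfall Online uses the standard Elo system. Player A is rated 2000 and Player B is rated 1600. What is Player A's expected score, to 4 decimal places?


Elo expected score: Ea = 1/(1 + 10^((Rb-Ra)/400))
Rb - Ra = 1600 - 2000 = -400
(Rb-Ra)/400 = -400/400 = -1.0
10^-1.0 = 0.1
Ea = 1/(1 + 0.1) = 1/1.1 = 0.9091

0.9091


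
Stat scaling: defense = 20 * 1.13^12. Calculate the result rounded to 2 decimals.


value = base * growth^level
= 20 * 1.13^12
= 20 * 4.334523
= 86.69

86.69 defense


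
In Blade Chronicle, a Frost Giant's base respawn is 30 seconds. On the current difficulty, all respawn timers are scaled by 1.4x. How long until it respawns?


Respawn time = base * multiplier
= 30 * 1.4
= 42.0 seconds

42.0 seconds


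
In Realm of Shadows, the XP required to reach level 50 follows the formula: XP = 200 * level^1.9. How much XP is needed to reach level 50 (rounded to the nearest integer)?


XP = 200 * level^1.9
Substitute level = 50:
XP = 200 * 50^1.9
= 200 * 1690.6083
= 338122

338122 XP


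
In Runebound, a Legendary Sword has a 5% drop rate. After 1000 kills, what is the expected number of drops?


Expected drops = kills * (drop_rate / 100)
= 1000 * (5 / 100)
= 1000 * 0.05
= 50.0

50.0 drops


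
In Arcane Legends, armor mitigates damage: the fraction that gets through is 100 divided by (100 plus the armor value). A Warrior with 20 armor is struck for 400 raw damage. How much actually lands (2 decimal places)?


actual = 400 * 100 / (100 + 20)
= 400 * 100 / 120
= 40000 / 120
= 333.33

333.33 damage


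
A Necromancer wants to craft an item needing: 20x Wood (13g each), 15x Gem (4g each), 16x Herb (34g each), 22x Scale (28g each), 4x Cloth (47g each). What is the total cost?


Cost breakdown:
  Wood: 20 * 13 = 260
  Gem: 15 * 4 = 60
  Herb: 16 * 34 = 544
  Scale: 22 * 28 = 616
  Cloth: 4 * 47 = 188
Total = 260 + 60 + 544 + 616 + 188 = 1668

1668 gold


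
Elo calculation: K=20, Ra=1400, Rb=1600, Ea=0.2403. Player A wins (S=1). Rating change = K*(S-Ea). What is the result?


Elo update: delta = K * (S - Ea), where S = 1 (wins)
S - Ea = 1 - 0.2403 = 0.7597
Rating change = 20 * 0.7597
= 15.19

15.19 rating points


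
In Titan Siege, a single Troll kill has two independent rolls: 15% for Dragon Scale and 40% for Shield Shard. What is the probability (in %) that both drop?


For independent events, P(both) = P(A) * P(B)
= 15% * 40%
= 600 / 100 %
= 6.0%

6.0%


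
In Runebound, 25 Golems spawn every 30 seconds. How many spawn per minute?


Spawns per minute = count * (60 / interval)
= 25 * (60 / 30)
= 25 * 2.0
= 50.0

50.0 per minute


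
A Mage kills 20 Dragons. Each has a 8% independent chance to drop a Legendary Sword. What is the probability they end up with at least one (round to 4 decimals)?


P(at least one) = 1 - P(none) = 1 - (1-p)^n
p = 8/100 = 0.08
1 - p = 0.92
(1 - p)^20 = 0.92^20 = 0.188693
P(at least one) = 1 - 0.188693 = 0.8113

0.8113


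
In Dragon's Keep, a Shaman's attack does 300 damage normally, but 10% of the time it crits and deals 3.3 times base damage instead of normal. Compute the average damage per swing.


E[dmg] = base * (1 + crit_chance * (crit_mult - 1))
cc as decimal = 10/100 = 0.1
cm - 1 = 3.3 - 1 = 2.3
Bonus factor = 0.1 * 2.3 = 0.23
Total multiplier = 1 + 0.23 = 1.23
Expected damage = 300 * 1.23 = 369.00

369.00 damage


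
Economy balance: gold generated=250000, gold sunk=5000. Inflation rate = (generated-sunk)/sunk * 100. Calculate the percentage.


Net gold = 250000 - 5000 = 245000
Inflation rate = net / sunk * 100 = 245000 / 5000 * 100
= 49.0 * 100
= 4900.00%

4900.00%


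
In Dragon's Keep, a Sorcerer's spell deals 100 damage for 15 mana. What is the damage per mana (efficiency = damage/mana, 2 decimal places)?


Efficiency = damage / mana
= 100 / 15
= 6.67

6.67 dmg/mana


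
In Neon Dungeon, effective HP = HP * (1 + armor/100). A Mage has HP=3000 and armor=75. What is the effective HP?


EHP = 3000 * (1 + 75/100)
= 3000 * (1 + 0.75)
= 3000 * 1.75
= 5250.0

5250.0 EHP


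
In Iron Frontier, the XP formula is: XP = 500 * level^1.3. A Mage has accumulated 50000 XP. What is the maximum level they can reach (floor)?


XP = 500 * level^1.3, so level = (XP / 500)^(1/1.3)
= (50000 / 500)^(1/1.3)
= 100.0^0.7692
= 34.5511
Floor: level = 34

level 34


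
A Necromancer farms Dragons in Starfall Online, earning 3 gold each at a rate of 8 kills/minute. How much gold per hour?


Gold per minute = 3 * 8 = 24
Gold per hour = 24 * 60 = 1440

1440 gold/hour


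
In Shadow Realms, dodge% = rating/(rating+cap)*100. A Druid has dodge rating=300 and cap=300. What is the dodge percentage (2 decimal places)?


dodge% = 300 / (300 + 300) * 100
= 300 / 600 * 100
= 0.5 * 100
= 50.00%

50.00%


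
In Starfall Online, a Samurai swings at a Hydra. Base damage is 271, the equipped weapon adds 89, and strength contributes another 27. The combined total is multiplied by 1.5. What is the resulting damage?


Sum base + weapon + str = 271 + 89 + 27 = 387
Multiply by 1.5:
387 * 1.5 = 580.5

580.5 damage


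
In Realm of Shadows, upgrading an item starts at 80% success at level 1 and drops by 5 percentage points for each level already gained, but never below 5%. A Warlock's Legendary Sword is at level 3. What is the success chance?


raw_rate = 80 - 5 * (3 - 1)
= 80 - 5 * 2
= 80 - 10
= 70
Apply floor: max(70, 5) = 70%

70%


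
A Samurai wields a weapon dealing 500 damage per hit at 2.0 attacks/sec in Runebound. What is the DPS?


DPS = damage * attack_speed
= 500 * 2.0
= 1000.0

1000.0 DPS


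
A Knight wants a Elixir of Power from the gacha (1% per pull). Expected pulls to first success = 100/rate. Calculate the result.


Expected pulls for a geometric distribution = 1/p = 100 / rate%
= 100 / 1
= 100.0

100.0 pulls


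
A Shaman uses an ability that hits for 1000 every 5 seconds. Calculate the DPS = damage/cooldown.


DPS = damage / cooldown
= 1000 / 5
= 200.00

200.00 DPS


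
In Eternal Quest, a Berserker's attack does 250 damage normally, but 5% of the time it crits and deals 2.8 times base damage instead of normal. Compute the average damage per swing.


E[dmg] = base * (1 + crit_chance * (crit_mult - 1))
cc as decimal = 5/100 = 0.05
cm - 1 = 2.8 - 1 = 1.8
Bonus factor = 0.05 * 1.8 = 0.09
Total multiplier = 1 + 0.09 = 1.09
Expected damage = 250 * 1.09 = 272.50

272.50 damage


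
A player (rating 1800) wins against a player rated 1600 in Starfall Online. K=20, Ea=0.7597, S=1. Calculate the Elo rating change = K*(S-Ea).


Elo update: delta = K * (S - Ea), where S = 1 (wins)
S - Ea = 1 - 0.7597 = 0.2403
Rating change = 20 * 0.2403
= 4.81

4.81 rating points


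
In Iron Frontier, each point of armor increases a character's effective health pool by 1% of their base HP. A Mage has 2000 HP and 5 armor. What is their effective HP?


EHP = 2000 * (1 + 5/100)
= 2000 * (1 + 0.05)
= 2000 * 1.05
= 2100.0

2100.0 EHP


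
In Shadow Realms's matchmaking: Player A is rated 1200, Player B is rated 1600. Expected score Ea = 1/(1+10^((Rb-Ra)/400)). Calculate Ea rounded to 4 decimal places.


Elo expected score: Ea = 1/(1 + 10^((Rb-Ra)/400))
Rb - Ra = 1600 - 1200 = 400
(Rb-Ra)/400 = 400/400 = 1.0
10^1.0 = 10.0
Ea = 1/(1 + 10.0) = 1/11.0 = 0.0909

0.0909


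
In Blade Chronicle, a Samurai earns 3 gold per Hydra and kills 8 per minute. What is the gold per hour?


Gold per minute = 3 * 8 = 24
Gold per hour = 24 * 60 = 1440

1440 gold/hour


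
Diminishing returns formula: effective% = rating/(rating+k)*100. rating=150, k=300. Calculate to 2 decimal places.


effective% = rating / (rating + k) * 100
= 150 / (150 + 300) * 100
= 150 / 450 * 100
= 0.333333 * 100
= 33.33%

33.33%


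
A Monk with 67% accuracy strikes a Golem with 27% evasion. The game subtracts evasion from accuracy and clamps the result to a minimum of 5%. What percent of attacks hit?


accuracy - evasion = 67 - 27 = 40
Apply floor: max(40, 5) = 40
Hit chance = 40%

40%


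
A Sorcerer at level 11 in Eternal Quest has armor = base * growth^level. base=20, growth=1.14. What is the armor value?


value = base * growth^level
= 20 * 1.14^11
= 20 * 4.226232
= 84.52

84.52 armor


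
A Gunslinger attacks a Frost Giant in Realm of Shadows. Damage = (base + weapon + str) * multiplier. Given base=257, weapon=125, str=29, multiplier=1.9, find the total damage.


Sum base + weapon + str = 257 + 125 + 29 = 411
Multiply by 1.9:
411 * 1.9 = 780.9

780.9 damage


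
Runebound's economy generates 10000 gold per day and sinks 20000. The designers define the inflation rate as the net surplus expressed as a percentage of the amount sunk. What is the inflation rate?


Net gold = 10000 - 20000 = -10000
Inflation rate = net / sunk * 100 = -10000 / 20000 * 100
= -0.5 * 100
= -50.00%

-50.00%


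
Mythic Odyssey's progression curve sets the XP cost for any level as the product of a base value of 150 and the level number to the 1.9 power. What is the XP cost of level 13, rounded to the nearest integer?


XP = 150 * level^1.9
Substitute level = 13:
XP = 150 * 13^1.9
= 150 * 130.7653
= 19615

19615 XP


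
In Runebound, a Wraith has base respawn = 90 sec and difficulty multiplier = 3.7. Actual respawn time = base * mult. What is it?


Respawn time = base * multiplier
= 90 * 3.7
= 333.0 seconds

333.0 seconds


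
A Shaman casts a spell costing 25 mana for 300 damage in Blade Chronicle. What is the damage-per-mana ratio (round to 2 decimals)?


Efficiency = damage / mana
= 300 / 25
= 12.00

12.00 dmg/mana


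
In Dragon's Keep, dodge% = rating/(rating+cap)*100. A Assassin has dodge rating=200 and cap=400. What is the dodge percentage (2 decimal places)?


dodge% = 200 / (200 + 400) * 100
= 200 / 600 * 100
= 0.333333 * 100
= 33.33%

33.33%


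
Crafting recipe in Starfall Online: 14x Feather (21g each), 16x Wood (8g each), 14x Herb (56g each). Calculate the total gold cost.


Cost breakdown:
  Feather: 14 * 21 = 294
  Wood: 16 * 8 = 128
  Herb: 14 * 56 = 784
Total = 294 + 128 + 784 = 1206

1206 gold


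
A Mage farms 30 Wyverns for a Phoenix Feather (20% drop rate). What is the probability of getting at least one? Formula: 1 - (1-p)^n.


P(at least one) = 1 - P(none) = 1 - (1-p)^n
p = 20/100 = 0.2
1 - p = 0.8
(1 - p)^30 = 0.8^30 = 0.001238
P(at least one) = 1 - 0.001238 = 0.9988

0.9988


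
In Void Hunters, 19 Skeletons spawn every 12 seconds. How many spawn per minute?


Spawns per minute = count * (60 / interval)
= 19 * (60 / 12)
= 19 * 5.0
= 95.0

95.0 per minute


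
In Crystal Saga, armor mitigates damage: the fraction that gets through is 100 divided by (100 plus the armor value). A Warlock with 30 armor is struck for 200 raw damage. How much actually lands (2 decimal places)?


actual = 200 * 100 / (100 + 30)
= 200 * 100 / 130
= 20000 / 130
= 153.85

153.85 damage


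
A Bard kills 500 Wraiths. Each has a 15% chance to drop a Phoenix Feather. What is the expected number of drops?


Expected drops = kills * (drop_rate / 100)
= 500 * (15 / 100)
= 500 * 0.15
= 75.0

75.0 drops


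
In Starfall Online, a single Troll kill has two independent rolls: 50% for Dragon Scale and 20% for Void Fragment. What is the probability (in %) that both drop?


For independent events, P(both) = P(A) * P(B)
= 50% * 20%
= 1000 / 100 %
= 10.0%

10.0%


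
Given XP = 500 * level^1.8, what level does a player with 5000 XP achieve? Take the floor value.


XP = 500 * level^1.8, so level = (XP / 500)^(1/1.8)
= (5000 / 500)^(1/1.8)
= 10.0^0.5556
= 3.5938
Floor: level = 3

level 3


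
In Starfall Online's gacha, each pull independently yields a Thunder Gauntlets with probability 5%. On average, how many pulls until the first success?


Expected pulls for a geometric distribution = 1/p = 100 / rate%
= 100 / 5
= 20.0

20.0 pulls


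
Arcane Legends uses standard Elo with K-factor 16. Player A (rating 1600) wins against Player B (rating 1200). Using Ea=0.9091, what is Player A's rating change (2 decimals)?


Elo update: delta = K * (S - Ea), where S = 1 (wins)
S - Ea = 1 - 0.9091 = 0.0909
Rating change = 16 * 0.0909
= 1.45

1.45 rating points


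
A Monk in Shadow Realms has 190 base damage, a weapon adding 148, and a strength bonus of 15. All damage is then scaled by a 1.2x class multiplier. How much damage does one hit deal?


Sum base + weapon + str = 190 + 148 + 15 = 353
Multiply by 1.2:
353 * 1.2 = 423.6

423.6 damage


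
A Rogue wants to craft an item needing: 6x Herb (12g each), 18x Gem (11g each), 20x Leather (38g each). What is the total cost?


Cost breakdown:
  Herb: 6 * 12 = 72
  Gem: 18 * 11 = 198
  Leather: 20 * 38 = 760
Total = 72 + 198 + 760 = 1030

1030 gold


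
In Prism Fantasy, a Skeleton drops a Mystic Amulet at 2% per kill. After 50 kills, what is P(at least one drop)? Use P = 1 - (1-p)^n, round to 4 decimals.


P(at least one) = 1 - P(none) = 1 - (1-p)^n
p = 2/100 = 0.02
1 - p = 0.98
(1 - p)^50 = 0.98^50 = 0.364170
P(at least one) = 1 - 0.364170 = 0.6358

0.6358


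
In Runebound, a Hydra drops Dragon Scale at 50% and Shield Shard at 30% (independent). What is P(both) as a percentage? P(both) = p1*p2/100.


For independent events, P(both) = P(A) * P(B)
= 50% * 30%
= 1500 / 100 %
= 15.0%

15.0%


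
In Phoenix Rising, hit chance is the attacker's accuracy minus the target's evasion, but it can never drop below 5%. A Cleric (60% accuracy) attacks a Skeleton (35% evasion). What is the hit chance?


accuracy - evasion = 60 - 35 = 25
Apply floor: max(25, 5) = 25
Hit chance = 25%

25%


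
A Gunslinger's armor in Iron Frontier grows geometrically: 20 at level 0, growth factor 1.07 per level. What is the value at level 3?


value = base * growth^level
= 20 * 1.07^3
= 20 * 1.225043
= 24.50

24.50 armor


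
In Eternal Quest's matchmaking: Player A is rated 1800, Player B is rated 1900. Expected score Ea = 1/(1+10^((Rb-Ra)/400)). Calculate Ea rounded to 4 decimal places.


Elo expected score: Ea = 1/(1 + 10^((Rb-Ra)/400))
Rb - Ra = 1900 - 1800 = 100
(Rb-Ra)/400 = 100/400 = 0.25
10^0.25 = 1.778279
Ea = 1/(1 + 1.778279) = 1/2.778279 = 0.3599

0.3599


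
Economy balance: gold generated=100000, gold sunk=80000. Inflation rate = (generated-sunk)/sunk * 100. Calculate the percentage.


Net gold = 100000 - 80000 = 20000
Inflation rate = net / sunk * 100 = 20000 / 80000 * 100
= 0.25 * 100
= 25.00%

25.00%


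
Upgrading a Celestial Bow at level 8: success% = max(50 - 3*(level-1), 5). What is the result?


raw_rate = 50 - 3 * (8 - 1)
= 50 - 3 * 7
= 50 - 21
= 29
Apply floor: max(29, 5) = 29%

29%


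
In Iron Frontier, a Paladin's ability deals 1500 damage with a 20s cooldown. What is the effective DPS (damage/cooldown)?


DPS = damage / cooldown
= 1500 / 20
= 75.00

75.00 DPS


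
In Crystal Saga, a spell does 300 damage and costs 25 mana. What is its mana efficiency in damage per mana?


Efficiency = damage / mana
= 300 / 25
= 12.00

12.00 dmg/mana


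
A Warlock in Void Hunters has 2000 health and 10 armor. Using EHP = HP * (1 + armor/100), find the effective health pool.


EHP = 2000 * (1 + 10/100)
= 2000 * (1 + 0.1)
= 2000 * 1.1
= 2200.0

2200.0 EHP


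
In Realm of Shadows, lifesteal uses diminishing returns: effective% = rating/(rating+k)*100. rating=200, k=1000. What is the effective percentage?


effective% = rating / (rating + k) * 100
= 200 / (200 + 1000) * 100
= 200 / 1200 * 100
= 0.166667 * 100
= 16.67%

16.67%


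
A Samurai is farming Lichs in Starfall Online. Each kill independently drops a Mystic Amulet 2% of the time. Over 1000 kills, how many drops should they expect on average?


Expected drops = kills * (drop_rate / 100)
= 1000 * (2 / 100)
= 1000 * 0.02
= 20.0

20.0 drops


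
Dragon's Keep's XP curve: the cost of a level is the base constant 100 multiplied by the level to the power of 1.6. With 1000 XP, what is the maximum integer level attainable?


XP = 100 * level^1.6, so level = (XP / 100)^(1/1.6)
= (1000 / 100)^(1/1.6)
= 10.0^0.625
= 4.217
Floor: level = 4

level 4


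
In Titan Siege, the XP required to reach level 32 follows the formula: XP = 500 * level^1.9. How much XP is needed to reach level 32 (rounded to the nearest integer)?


XP = 500 * level^1.9
Substitute level = 32:
XP = 500 * 32^1.9
= 500 * 724.0773
= 362039

362039 XP


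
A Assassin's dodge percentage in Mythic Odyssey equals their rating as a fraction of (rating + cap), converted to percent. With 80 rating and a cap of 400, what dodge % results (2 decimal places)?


dodge% = 80 / (80 + 400) * 100
= 80 / 480 * 100
= 0.166667 * 100
= 16.67%

16.67%


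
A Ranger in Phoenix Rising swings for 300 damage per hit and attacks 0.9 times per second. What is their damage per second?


DPS = damage * attack_speed
= 300 * 0.9
= 270.0

270.0 DPS


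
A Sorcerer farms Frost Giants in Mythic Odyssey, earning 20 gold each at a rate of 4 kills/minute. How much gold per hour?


Gold per minute = 20 * 4 = 80
Gold per hour = 80 * 60 = 4800

4800 gold/hour


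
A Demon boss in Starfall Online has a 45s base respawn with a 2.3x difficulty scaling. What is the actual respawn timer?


Respawn time = base * multiplier
= 45 * 2.3
= 103.5 seconds

103.5 seconds


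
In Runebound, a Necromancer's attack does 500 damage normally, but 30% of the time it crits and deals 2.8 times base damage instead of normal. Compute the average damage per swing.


E[dmg] = base * (1 + crit_chance * (crit_mult - 1))
cc as decimal = 30/100 = 0.3
cm - 1 = 2.8 - 1 = 1.8
Bonus factor = 0.3 * 1.8 = 0.54
Total multiplier = 1 + 0.54 = 1.54
Expected damage = 500 * 1.54 = 770.00

770.00 damage


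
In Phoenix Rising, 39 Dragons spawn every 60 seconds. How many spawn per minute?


Spawns per minute = count * (60 / interval)
= 39 * (60 / 60)
= 39 * 1.0
= 39.0

39.0 per minute


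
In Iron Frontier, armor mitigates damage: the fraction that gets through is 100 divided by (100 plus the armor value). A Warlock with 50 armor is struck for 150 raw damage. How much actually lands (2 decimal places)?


actual = 150 * 100 / (100 + 50)
= 150 * 100 / 150
= 15000 / 150
= 100.00

100.00 damage


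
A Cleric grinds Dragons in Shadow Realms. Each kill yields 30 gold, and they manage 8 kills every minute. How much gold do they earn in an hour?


Gold per minute = 30 * 8 = 240
Gold per hour = 240 * 60 = 14400

14400 gold/hour


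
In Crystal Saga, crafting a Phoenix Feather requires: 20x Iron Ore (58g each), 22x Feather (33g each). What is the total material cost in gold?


Cost breakdown:
  Iron Ore: 20 * 58 = 1160
  Feather: 22 * 33 = 726
Total = 1160 + 726 = 1886

1886 gold


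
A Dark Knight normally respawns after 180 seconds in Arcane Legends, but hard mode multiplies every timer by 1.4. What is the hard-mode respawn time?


Respawn time = base * multiplier
= 180 * 1.4
= 252.0 seconds

252.0 seconds


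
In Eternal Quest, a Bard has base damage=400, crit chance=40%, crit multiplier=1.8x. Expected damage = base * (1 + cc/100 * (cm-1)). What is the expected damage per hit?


E[dmg] = base * (1 + crit_chance * (crit_mult - 1))
cc as decimal = 40/100 = 0.4
cm - 1 = 1.8 - 1 = 0.8
Bonus factor = 0.4 * 0.8 = 0.32
Total multiplier = 1 + 0.32 = 1.32
Expected damage = 400 * 1.32 = 528.00

528.00 damage


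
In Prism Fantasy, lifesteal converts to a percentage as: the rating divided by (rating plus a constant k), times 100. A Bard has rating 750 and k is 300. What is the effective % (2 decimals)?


effective% = rating / (rating + k) * 100
= 750 / (750 + 300) * 100
= 750 / 1050 * 100
= 0.714286 * 100
= 71.43%

71.43%


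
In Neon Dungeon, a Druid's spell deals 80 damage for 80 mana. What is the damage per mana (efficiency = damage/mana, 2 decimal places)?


Efficiency = damage / mana
= 80 / 80
= 1.00

1.00 dmg/mana


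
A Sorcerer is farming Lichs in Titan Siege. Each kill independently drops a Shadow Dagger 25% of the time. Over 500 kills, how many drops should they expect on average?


Expected drops = kills * (drop_rate / 100)
= 500 * (25 / 100)
= 500 * 0.25
= 125.0

125.0 drops


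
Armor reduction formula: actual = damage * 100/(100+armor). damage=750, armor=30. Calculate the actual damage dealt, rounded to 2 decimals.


actual = 750 * 100 / (100 + 30)
= 750 * 100 / 130
= 75000 / 130
= 576.92

576.92 damage


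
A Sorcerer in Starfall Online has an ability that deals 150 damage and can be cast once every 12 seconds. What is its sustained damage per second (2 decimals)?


DPS = damage / cooldown
= 150 / 12
= 12.50

12.50 DPS


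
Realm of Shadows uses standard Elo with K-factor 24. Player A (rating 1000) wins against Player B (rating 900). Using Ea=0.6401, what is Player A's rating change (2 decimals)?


Elo update: delta = K * (S - Ea), where S = 1 (wins)
S - Ea = 1 - 0.6401 = 0.3599
Rating change = 24 * 0.3599
= 8.64

8.64 rating points


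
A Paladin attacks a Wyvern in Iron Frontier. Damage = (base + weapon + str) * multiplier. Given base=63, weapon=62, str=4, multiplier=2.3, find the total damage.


Sum base + weapon + str = 63 + 62 + 4 = 129
Multiply by 2.3:
129 * 2.3 = 296.7

296.7 damage


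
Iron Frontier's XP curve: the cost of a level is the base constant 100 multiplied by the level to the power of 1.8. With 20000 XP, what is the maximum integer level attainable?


XP = 100 * level^1.8, so level = (XP / 100)^(1/1.8)
= (20000 / 100)^(1/1.8)
= 200.0^0.5556
= 18.9824
Floor: level = 18

level 18


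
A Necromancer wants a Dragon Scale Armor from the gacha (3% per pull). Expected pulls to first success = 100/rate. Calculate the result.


Expected pulls for a geometric distribution = 1/p = 100 / rate%
= 100 / 3
= 33.33

33.33 pulls


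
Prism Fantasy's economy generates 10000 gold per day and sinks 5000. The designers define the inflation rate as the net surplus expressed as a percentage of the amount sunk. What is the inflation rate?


Net gold = 10000 - 5000 = 5000
Inflation rate = net / sunk * 100 = 5000 / 5000 * 100
= 1.0 * 100
= 100.00%

100.00%


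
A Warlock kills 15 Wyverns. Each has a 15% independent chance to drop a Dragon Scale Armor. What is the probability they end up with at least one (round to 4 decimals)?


P(at least one) = 1 - P(none) = 1 - (1-p)^n
p = 15/100 = 0.15
1 - p = 0.85
(1 - p)^15 = 0.85^15 = 0.087354
P(at least one) = 1 - 0.087354 = 0.9126

0.9126


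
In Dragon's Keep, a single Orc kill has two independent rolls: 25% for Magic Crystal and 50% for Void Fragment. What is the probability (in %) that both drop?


For independent events, P(both) = P(A) * P(B)
= 25% * 50%
= 1250 / 100 %
= 12.5%

12.5%


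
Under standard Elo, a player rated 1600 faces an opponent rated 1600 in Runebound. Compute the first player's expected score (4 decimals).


Elo expected score: Ea = 1/(1 + 10^((Rb-Ra)/400))
Rb - Ra = 1600 - 1600 = 0
(Rb-Ra)/400 = 0/400 = 0.0
10^0.0 = 1.0
Ea = 1/(1 + 1.0) = 1/2.0 = 0.5000

0.5000


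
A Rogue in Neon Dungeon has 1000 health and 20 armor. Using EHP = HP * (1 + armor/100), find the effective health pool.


EHP = 1000 * (1 + 20/100)
= 1000 * (1 + 0.2)
= 1000 * 1.2
= 1200.0

1200.0 EHP


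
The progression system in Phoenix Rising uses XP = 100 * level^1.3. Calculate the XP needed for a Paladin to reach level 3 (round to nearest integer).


XP = 100 * level^1.3
Substitute level = 3:
XP = 100 * 3^1.3
= 100 * 4.1712
= 417

417 XP


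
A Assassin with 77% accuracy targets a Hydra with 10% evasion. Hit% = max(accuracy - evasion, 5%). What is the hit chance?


accuracy - evasion = 77 - 10 = 67
Apply floor: max(67, 5) = 67
Hit chance = 67%

67%


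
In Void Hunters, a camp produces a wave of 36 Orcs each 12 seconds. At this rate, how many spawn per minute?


Spawns per minute = count * (60 / interval)
= 36 * (60 / 12)
= 36 * 5.0
= 180.0

180.0 per minute


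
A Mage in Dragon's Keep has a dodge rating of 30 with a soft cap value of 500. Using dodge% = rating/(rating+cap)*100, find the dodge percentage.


dodge% = 30 / (30 + 500) * 100
= 30 / 530 * 100
= 0.056604 * 100
= 5.66%

5.66%


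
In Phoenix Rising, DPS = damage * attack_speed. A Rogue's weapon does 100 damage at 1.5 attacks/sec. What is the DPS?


DPS = damage * attack_speed
= 100 * 1.5
= 150.0

150.0 DPS


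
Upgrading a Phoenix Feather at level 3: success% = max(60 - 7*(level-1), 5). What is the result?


raw_rate = 60 - 7 * (3 - 1)
= 60 - 7 * 2
= 60 - 14
= 46
Apply floor: max(46, 5) = 46%

46%


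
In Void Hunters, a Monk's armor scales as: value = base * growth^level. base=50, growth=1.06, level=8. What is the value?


value = base * growth^level
= 50 * 1.06^8
= 50 * 1.593848
= 79.69

79.69 armor


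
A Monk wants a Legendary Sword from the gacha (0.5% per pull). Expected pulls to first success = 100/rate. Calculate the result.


Expected pulls for a geometric distribution = 1/p = 100 / rate%
= 100 / 0.5
= 200.0

200.0 pulls


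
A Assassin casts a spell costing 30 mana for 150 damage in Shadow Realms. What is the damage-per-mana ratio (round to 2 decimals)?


Efficiency = damage / mana
= 150 / 30
= 5.00

5.00 dmg/mana


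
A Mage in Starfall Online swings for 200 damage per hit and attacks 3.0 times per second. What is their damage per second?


DPS = damage * attack_speed
= 200 * 3.0
= 600.0

600.0 DPS


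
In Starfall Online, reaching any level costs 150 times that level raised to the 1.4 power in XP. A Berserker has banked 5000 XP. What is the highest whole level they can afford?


XP = 150 * level^1.4, so level = (XP / 150)^(1/1.4)
= (5000 / 150)^(1/1.4)
= 33.3333^0.7143
= 12.2397
Floor: level = 12

level 12


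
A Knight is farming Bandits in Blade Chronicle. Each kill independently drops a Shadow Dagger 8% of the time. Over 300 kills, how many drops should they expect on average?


Expected drops = kills * (drop_rate / 100)
= 300 * (8 / 100)
= 300 * 0.08
= 24.0

24.0 drops


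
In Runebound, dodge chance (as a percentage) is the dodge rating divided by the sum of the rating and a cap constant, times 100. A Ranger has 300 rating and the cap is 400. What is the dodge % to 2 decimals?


dodge% = 300 / (300 + 400) * 100
= 300 / 700 * 100
= 0.428571 * 100
= 42.86%

42.86%


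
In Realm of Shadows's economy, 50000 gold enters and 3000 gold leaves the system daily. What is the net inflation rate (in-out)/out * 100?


Net gold = 50000 - 3000 = 47000
Inflation rate = net / sunk * 100 = 47000 / 3000 * 100
= 15.666667 * 100
= 1566.67%

1566.67%


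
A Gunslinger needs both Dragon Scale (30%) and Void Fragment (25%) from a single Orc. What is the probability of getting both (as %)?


For independent events, P(both) = P(A) * P(B)
= 30% * 25%
= 750 / 100 %
= 7.5%

7.5%


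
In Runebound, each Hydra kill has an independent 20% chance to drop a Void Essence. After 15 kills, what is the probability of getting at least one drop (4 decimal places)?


P(at least one) = 1 - P(none) = 1 - (1-p)^n
p = 20/100 = 0.2
1 - p = 0.8
(1 - p)^15 = 0.8^15 = 0.035184
P(at least one) = 1 - 0.035184 = 0.9648

0.9648


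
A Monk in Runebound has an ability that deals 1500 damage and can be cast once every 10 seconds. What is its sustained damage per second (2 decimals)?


DPS = damage / cooldown
= 1500 / 10
= 150.00

150.00 DPS


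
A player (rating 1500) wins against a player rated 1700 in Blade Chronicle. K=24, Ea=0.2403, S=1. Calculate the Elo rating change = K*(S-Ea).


Elo update: delta = K * (S - Ea), where S = 1 (wins)
S - Ea = 1 - 0.2403 = 0.7597
Rating change = 24 * 0.7597
= 18.23

18.23 rating points


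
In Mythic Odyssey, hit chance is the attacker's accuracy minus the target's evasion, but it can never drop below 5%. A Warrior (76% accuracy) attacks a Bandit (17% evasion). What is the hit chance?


accuracy - evasion = 76 - 17 = 59
Apply floor: max(59, 5) = 59
Hit chance = 59%

59%


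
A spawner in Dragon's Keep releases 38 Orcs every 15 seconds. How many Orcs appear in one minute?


Spawns per minute = count * (60 / interval)
= 38 * (60 / 15)
= 38 * 4.0
= 152.0

152.0 per minute


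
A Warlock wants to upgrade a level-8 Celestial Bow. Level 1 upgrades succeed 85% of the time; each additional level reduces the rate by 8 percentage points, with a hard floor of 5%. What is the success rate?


raw_rate = 85 - 8 * (8 - 1)
= 85 - 8 * 7
= 85 - 56
= 29
Apply floor: max(29, 5) = 29%

29%


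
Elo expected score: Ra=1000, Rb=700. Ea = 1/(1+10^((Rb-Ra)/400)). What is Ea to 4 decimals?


Elo expected score: Ea = 1/(1 + 10^((Rb-Ra)/400))
Rb - Ra = 700 - 1000 = -300
(Rb-Ra)/400 = -300/400 = -0.75
10^-0.75 = 0.177828
Ea = 1/(1 + 0.177828) = 1/1.177828 = 0.8490

0.8490


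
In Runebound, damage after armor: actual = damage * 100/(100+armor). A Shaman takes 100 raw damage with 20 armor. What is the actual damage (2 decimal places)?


actual = 100 * 100 / (100 + 20)
= 100 * 100 / 120
= 10000 / 120
= 83.33

83.33 damage


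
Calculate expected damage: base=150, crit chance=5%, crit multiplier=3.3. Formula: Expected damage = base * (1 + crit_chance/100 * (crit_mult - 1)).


E[dmg] = base * (1 + crit_chance * (crit_mult - 1))
cc as decimal = 5/100 = 0.05
cm - 1 = 3.3 - 1 = 2.3
Bonus factor = 0.05 * 2.3 = 0.115
Total multiplier = 1 + 0.115 = 1.115
Expected damage = 150 * 1.115 = 167.25

167.25 damage


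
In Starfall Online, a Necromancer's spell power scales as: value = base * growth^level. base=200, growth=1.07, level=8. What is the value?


value = base * growth^level
= 200 * 1.07^8
= 200 * 1.718186
= 343.64

343.64 spell power


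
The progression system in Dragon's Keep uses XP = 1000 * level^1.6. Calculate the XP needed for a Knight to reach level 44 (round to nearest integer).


XP = 1000 * level^1.6
Substitute level = 44:
XP = 1000 * 44^1.6
= 1000 * 426.1125
= 426113

426113 XP


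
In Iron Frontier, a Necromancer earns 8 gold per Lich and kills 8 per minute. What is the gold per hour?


Gold per minute = 8 * 8 = 64
Gold per hour = 64 * 60 = 3840

3840 gold/hour


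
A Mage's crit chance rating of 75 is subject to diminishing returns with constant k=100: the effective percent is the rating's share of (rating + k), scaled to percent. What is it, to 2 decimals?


effective% = rating / (rating + k) * 100
= 75 / (75 + 100) * 100
= 75 / 175 * 100
= 0.428571 * 100
= 42.86%

42.86%


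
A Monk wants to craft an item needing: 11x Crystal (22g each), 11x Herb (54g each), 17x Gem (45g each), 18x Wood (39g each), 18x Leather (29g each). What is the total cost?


Cost breakdown:
  Crystal: 11 * 22 = 242
  Herb: 11 * 54 = 594
  Gem: 17 * 45 = 765
  Wood: 18 * 39 = 702
  Leather: 18 * 29 = 522
Total = 242 + 594 + 765 + 702 + 522 = 2825

2825 gold


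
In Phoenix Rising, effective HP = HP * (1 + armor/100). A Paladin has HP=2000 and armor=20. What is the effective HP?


EHP = 2000 * (1 + 20/100)
= 2000 * (1 + 0.2)
= 2000 * 1.2
= 2400.0

2400.0 EHP


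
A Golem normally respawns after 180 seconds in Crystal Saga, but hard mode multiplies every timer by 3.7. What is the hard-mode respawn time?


Respawn time = base * multiplier
= 180 * 3.7
= 666.0 seconds

666.0 seconds
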